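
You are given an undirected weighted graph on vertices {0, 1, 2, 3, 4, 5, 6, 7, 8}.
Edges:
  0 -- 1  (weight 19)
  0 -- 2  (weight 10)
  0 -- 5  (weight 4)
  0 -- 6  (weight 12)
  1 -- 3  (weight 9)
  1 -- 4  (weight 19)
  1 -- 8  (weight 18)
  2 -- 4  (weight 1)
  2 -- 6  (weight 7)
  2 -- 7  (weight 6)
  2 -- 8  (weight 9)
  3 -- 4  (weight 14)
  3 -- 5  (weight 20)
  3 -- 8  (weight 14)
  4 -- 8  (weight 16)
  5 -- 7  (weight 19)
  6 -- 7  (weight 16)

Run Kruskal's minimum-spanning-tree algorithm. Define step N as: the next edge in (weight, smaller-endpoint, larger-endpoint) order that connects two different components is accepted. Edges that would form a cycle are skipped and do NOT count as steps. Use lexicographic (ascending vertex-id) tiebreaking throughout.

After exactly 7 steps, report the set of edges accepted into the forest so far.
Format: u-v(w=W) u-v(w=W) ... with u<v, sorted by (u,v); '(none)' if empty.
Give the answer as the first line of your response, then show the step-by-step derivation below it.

0-2(w=10) 0-5(w=4) 1-3(w=9) 2-4(w=1) 2-6(w=7) 2-7(w=6) 2-8(w=9)

step 1: add edge 2-4 (w=1); MST = {2-4(w=1)}
step 2: add edge 0-5 (w=4); MST = {0-5(w=4) 2-4(w=1)}
step 3: add edge 2-7 (w=6); MST = {0-5(w=4) 2-4(w=1) 2-7(w=6)}
step 4: add edge 2-6 (w=7); MST = {0-5(w=4) 2-4(w=1) 2-6(w=7) 2-7(w=6)}
step 5: add edge 1-3 (w=9); MST = {0-5(w=4) 1-3(w=9) 2-4(w=1) 2-6(w=7) 2-7(w=6)}
step 6: add edge 2-8 (w=9); MST = {0-5(w=4) 1-3(w=9) 2-4(w=1) 2-6(w=7) 2-7(w=6) 2-8(w=9)}
step 7: add edge 0-2 (w=10); MST = {0-2(w=10) 0-5(w=4) 1-3(w=9) 2-4(w=1) 2-6(w=7) 2-7(w=6) 2-8(w=9)}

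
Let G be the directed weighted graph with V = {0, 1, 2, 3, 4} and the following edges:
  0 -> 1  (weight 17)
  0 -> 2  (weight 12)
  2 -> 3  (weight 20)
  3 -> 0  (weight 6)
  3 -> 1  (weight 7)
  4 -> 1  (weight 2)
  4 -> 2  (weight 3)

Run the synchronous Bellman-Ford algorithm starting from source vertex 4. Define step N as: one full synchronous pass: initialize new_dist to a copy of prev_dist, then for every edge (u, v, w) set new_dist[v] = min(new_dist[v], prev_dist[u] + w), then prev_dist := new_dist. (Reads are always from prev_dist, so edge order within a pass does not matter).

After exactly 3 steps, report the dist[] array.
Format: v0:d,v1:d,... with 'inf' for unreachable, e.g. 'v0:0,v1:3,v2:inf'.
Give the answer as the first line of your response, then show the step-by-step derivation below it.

v0:29,v1:2,v2:3,v3:23,v4:0

step 1: dist = v0:inf,v1:2,v2:3,v3:inf,v4:0
step 2: dist = v0:inf,v1:2,v2:3,v3:23,v4:0
step 3: dist = v0:29,v1:2,v2:3,v3:23,v4:0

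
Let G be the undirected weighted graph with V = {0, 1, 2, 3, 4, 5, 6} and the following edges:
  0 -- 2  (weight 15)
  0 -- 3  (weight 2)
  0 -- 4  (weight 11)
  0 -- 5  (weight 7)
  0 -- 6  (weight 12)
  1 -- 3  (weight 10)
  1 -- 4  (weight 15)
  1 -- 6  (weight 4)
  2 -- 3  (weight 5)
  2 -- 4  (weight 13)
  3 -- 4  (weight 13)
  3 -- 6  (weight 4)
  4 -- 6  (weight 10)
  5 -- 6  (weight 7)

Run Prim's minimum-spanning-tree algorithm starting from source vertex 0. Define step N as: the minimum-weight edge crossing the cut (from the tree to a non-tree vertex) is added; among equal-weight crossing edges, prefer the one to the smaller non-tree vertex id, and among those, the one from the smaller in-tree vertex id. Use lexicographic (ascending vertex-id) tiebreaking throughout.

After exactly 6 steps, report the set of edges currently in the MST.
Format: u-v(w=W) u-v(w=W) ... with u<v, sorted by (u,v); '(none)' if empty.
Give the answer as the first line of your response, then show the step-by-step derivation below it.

0-3(w=2) 0-5(w=7) 1-6(w=4) 2-3(w=5) 3-6(w=4) 4-6(w=10)

step 1: add edge 0-3 (w=2); MST = {0-3(w=2)}
step 2: add edge 3-6 (w=4); MST = {0-3(w=2) 3-6(w=4)}
step 3: add edge 1-6 (w=4); MST = {0-3(w=2) 1-6(w=4) 3-6(w=4)}
step 4: add edge 2-3 (w=5); MST = {0-3(w=2) 1-6(w=4) 2-3(w=5) 3-6(w=4)}
step 5: add edge 0-5 (w=7); MST = {0-3(w=2) 0-5(w=7) 1-6(w=4) 2-3(w=5) 3-6(w=4)}
step 6: add edge 4-6 (w=10); MST = {0-3(w=2) 0-5(w=7) 1-6(w=4) 2-3(w=5) 3-6(w=4) 4-6(w=10)}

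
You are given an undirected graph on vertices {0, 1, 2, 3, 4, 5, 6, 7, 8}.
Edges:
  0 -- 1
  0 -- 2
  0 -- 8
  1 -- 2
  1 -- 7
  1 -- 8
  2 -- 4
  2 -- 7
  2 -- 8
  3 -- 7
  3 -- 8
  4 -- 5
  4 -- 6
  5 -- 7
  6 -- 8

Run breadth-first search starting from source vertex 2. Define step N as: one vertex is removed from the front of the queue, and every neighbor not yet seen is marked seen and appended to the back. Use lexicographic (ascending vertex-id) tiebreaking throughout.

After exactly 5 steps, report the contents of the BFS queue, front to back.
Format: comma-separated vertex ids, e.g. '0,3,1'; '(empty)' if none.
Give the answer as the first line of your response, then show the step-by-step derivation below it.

8,5,6,3

step 1: dequeue 2; queue=[0,1,4,7,8]; order=2
step 2: dequeue 0; queue=[1,4,7,8]; order=2,0
step 3: dequeue 1; queue=[4,7,8]; order=2,0,1
step 4: dequeue 4; queue=[7,8,5,6]; order=2,0,1,4
step 5: dequeue 7; queue=[8,5,6,3]; order=2,0,1,4,7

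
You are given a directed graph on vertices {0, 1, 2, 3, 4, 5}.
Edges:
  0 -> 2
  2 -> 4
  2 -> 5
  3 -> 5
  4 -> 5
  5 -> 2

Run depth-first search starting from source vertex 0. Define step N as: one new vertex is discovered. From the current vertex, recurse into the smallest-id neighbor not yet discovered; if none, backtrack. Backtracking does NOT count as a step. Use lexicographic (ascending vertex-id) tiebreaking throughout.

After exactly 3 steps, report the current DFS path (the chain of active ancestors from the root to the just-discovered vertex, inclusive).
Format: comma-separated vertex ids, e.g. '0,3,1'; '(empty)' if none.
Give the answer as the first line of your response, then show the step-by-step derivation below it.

0,2,4

step 1: discover 0; path=0; order=0
step 2: discover 2; path=0>2; order=0,2
step 3: discover 4; path=0>2>4; order=0,2,4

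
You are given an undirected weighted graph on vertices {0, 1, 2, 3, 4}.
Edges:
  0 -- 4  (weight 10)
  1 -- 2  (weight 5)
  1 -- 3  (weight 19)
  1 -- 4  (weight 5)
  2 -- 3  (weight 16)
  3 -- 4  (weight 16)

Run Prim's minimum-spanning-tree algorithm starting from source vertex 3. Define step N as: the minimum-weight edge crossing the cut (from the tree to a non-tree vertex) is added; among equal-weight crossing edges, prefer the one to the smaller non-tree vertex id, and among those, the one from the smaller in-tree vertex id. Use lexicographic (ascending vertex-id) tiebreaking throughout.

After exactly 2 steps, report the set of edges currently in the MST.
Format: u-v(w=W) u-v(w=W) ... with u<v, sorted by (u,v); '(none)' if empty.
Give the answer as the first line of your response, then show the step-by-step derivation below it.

1-2(w=5) 2-3(w=16)

step 1: add edge 2-3 (w=16); MST = {2-3(w=16)}
step 2: add edge 1-2 (w=5); MST = {1-2(w=5) 2-3(w=16)}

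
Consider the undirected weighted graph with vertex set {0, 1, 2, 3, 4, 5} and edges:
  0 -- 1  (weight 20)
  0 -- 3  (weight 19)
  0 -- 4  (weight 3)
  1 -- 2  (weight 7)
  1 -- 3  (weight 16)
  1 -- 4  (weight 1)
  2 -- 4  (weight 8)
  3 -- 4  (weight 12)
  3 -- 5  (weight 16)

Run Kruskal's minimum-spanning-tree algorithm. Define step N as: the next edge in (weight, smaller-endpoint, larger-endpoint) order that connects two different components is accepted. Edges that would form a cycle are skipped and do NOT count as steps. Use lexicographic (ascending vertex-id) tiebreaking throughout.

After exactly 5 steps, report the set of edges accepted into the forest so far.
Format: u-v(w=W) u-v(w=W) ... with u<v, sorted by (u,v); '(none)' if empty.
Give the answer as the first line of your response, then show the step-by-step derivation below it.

0-4(w=3) 1-2(w=7) 1-4(w=1) 3-4(w=12) 3-5(w=16)

step 1: add edge 1-4 (w=1); MST = {1-4(w=1)}
step 2: add edge 0-4 (w=3); MST = {0-4(w=3) 1-4(w=1)}
step 3: add edge 1-2 (w=7); MST = {0-4(w=3) 1-2(w=7) 1-4(w=1)}
step 4: add edge 3-4 (w=12); MST = {0-4(w=3) 1-2(w=7) 1-4(w=1) 3-4(w=12)}
step 5: add edge 3-5 (w=16); MST = {0-4(w=3) 1-2(w=7) 1-4(w=1) 3-4(w=12) 3-5(w=16)}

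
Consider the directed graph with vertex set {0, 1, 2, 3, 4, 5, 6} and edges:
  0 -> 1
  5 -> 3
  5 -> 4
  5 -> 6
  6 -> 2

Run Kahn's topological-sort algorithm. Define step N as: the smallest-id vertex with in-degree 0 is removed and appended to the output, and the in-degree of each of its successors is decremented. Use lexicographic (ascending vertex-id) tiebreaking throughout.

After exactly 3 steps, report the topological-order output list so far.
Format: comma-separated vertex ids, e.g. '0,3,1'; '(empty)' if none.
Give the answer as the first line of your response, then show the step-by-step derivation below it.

0,1,5

step 1: output 0; order=[0]; indeg=(0,0,1,1,1,0,1)
step 2: output 1; order=[0,1]; indeg=(0,0,1,1,1,0,1)
step 3: output 5; order=[0,1,5]; indeg=(0,0,1,0,0,0,0)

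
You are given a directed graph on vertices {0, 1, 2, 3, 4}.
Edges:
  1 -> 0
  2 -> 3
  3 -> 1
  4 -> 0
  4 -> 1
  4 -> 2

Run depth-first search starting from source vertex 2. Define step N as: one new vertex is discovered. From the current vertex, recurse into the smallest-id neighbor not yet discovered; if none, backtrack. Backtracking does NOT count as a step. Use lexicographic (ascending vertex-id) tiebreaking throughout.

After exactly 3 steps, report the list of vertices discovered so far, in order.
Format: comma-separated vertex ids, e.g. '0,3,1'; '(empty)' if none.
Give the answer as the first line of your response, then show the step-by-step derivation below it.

2,3,1

step 1: discover 2; path=2; order=2
step 2: discover 3; path=2>3; order=2,3
step 3: discover 1; path=2>3>1; order=2,3,1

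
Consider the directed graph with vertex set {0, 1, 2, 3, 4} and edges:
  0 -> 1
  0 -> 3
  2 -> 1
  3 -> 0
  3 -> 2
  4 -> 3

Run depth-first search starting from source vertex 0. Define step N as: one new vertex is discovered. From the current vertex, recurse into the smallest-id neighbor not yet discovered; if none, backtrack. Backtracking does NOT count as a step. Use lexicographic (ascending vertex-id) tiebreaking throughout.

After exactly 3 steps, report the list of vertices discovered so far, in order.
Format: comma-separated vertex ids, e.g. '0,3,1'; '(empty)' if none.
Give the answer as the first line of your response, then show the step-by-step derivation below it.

0,1,3

step 1: discover 0; path=0; order=0
step 2: discover 1; path=0>1; order=0,1
step 3: discover 3; path=0>3; order=0,1,3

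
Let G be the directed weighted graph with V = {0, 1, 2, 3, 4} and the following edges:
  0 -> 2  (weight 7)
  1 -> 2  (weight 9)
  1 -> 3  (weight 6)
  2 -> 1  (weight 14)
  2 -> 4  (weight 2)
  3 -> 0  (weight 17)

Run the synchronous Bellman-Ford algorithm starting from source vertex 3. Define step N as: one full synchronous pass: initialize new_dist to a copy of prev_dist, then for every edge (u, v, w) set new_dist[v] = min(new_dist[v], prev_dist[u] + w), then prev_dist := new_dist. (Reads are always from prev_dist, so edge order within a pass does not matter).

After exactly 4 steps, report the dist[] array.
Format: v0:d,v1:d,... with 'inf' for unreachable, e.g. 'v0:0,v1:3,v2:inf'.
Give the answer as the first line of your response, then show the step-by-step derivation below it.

v0:17,v1:38,v2:24,v3:0,v4:26

step 1: dist = v0:17,v1:inf,v2:inf,v3:0,v4:inf
step 2: dist = v0:17,v1:inf,v2:24,v3:0,v4:inf
step 3: dist = v0:17,v1:38,v2:24,v3:0,v4:26
step 4: dist = v0:17,v1:38,v2:24,v3:0,v4:26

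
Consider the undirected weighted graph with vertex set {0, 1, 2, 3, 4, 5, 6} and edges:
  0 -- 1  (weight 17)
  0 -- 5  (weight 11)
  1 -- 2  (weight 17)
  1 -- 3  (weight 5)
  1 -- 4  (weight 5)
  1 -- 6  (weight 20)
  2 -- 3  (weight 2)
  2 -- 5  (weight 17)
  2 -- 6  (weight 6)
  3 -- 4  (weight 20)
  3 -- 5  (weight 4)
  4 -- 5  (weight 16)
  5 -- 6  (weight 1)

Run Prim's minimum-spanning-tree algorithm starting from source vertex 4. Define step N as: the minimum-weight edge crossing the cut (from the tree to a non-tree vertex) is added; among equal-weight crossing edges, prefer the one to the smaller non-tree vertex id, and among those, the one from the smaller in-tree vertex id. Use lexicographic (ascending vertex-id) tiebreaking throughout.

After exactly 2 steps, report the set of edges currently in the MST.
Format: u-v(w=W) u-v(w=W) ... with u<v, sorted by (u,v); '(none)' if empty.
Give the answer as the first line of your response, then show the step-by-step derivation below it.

1-3(w=5) 1-4(w=5)

step 1: add edge 1-4 (w=5); MST = {1-4(w=5)}
step 2: add edge 1-3 (w=5); MST = {1-3(w=5) 1-4(w=5)}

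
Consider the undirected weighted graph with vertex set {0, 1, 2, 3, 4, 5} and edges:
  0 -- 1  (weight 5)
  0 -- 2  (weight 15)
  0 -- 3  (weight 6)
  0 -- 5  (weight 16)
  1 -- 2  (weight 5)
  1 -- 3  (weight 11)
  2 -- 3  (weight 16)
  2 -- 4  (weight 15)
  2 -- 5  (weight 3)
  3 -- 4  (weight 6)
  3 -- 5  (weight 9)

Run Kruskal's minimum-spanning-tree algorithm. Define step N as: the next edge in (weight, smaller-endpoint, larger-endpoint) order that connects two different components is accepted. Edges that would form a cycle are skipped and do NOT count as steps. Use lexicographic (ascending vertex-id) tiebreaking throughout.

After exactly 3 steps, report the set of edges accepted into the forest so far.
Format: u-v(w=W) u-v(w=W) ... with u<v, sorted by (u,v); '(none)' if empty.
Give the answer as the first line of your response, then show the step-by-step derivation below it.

0-1(w=5) 1-2(w=5) 2-5(w=3)

step 1: add edge 2-5 (w=3); MST = {2-5(w=3)}
step 2: add edge 0-1 (w=5); MST = {0-1(w=5) 2-5(w=3)}
step 3: add edge 1-2 (w=5); MST = {0-1(w=5) 1-2(w=5) 2-5(w=3)}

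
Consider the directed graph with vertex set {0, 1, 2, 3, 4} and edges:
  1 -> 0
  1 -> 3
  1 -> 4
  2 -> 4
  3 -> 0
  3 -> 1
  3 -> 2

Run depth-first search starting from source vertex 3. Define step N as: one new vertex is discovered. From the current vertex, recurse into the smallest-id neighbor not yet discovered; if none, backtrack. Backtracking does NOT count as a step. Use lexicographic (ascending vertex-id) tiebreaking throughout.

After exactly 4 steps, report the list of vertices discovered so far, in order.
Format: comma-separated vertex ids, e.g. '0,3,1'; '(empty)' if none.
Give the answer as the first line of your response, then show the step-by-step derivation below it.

3,0,1,4

step 1: discover 3; path=3; order=3
step 2: discover 0; path=3>0; order=3,0
step 3: discover 1; path=3>1; order=3,0,1
step 4: discover 4; path=3>1>4; order=3,0,1,4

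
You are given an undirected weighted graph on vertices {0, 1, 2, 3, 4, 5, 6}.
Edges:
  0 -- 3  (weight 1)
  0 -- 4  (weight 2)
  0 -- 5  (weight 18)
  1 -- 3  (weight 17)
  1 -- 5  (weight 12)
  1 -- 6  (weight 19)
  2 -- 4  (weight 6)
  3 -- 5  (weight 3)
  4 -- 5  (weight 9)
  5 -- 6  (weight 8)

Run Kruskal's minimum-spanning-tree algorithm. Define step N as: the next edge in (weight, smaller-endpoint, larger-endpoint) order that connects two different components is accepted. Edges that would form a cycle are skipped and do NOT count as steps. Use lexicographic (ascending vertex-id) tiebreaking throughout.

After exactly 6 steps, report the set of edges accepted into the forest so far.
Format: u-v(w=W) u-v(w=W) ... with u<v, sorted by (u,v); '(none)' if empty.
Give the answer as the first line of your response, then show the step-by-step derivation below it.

0-3(w=1) 0-4(w=2) 1-5(w=12) 2-4(w=6) 3-5(w=3) 5-6(w=8)

step 1: add edge 0-3 (w=1); MST = {0-3(w=1)}
step 2: add edge 0-4 (w=2); MST = {0-3(w=1) 0-4(w=2)}
step 3: add edge 3-5 (w=3); MST = {0-3(w=1) 0-4(w=2) 3-5(w=3)}
step 4: add edge 2-4 (w=6); MST = {0-3(w=1) 0-4(w=2) 2-4(w=6) 3-5(w=3)}
step 5: add edge 5-6 (w=8); MST = {0-3(w=1) 0-4(w=2) 2-4(w=6) 3-5(w=3) 5-6(w=8)}
step 6: add edge 1-5 (w=12); MST = {0-3(w=1) 0-4(w=2) 1-5(w=12) 2-4(w=6) 3-5(w=3) 5-6(w=8)}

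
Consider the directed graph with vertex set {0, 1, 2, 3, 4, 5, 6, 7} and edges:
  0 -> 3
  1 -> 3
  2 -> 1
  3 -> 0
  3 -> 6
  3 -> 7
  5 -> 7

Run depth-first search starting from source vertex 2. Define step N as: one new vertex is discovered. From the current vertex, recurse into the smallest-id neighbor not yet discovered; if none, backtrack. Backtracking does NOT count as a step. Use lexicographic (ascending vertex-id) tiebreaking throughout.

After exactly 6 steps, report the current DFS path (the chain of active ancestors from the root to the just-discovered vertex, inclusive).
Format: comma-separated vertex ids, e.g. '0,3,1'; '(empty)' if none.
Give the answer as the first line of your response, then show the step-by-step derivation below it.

2,1,3,7

step 1: discover 2; path=2; order=2
step 2: discover 1; path=2>1; order=2,1
step 3: discover 3; path=2>1>3; order=2,1,3
step 4: discover 0; path=2>1>3>0; order=2,1,3,0
step 5: discover 6; path=2>1>3>6; order=2,1,3,0,6
step 6: discover 7; path=2>1>3>7; order=2,1,3,0,6,7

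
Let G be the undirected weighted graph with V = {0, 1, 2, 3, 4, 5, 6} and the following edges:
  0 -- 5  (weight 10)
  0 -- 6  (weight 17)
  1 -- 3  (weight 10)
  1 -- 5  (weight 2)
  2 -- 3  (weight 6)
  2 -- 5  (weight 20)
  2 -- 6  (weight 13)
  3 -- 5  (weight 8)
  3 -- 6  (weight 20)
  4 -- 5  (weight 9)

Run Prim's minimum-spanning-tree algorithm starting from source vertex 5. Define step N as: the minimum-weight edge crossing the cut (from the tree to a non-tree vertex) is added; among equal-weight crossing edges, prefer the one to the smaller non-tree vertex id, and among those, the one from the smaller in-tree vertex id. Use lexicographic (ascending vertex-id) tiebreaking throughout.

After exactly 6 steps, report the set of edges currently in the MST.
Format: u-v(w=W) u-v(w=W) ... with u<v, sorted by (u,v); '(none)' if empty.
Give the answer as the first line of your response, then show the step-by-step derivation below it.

0-5(w=10) 1-5(w=2) 2-3(w=6) 2-6(w=13) 3-5(w=8) 4-5(w=9)

step 1: add edge 1-5 (w=2); MST = {1-5(w=2)}
step 2: add edge 3-5 (w=8); MST = {1-5(w=2) 3-5(w=8)}
step 3: add edge 2-3 (w=6); MST = {1-5(w=2) 2-3(w=6) 3-5(w=8)}
step 4: add edge 4-5 (w=9); MST = {1-5(w=2) 2-3(w=6) 3-5(w=8) 4-5(w=9)}
step 5: add edge 0-5 (w=10); MST = {0-5(w=10) 1-5(w=2) 2-3(w=6) 3-5(w=8) 4-5(w=9)}
step 6: add edge 2-6 (w=13); MST = {0-5(w=10) 1-5(w=2) 2-3(w=6) 2-6(w=13) 3-5(w=8) 4-5(w=9)}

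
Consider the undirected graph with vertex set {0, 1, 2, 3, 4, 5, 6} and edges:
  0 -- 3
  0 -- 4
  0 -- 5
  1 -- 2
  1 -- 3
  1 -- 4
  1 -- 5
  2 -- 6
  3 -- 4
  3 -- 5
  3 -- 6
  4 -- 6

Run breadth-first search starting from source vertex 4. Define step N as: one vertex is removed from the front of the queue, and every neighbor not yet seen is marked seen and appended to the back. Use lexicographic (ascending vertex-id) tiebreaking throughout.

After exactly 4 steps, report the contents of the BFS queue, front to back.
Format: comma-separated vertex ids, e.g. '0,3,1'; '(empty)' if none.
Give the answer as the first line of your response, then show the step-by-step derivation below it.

6,5,2

step 1: dequeue 4; queue=[0,1,3,6]; order=4
step 2: dequeue 0; queue=[1,3,6,5]; order=4,0
step 3: dequeue 1; queue=[3,6,5,2]; order=4,0,1
step 4: dequeue 3; queue=[6,5,2]; order=4,0,1,3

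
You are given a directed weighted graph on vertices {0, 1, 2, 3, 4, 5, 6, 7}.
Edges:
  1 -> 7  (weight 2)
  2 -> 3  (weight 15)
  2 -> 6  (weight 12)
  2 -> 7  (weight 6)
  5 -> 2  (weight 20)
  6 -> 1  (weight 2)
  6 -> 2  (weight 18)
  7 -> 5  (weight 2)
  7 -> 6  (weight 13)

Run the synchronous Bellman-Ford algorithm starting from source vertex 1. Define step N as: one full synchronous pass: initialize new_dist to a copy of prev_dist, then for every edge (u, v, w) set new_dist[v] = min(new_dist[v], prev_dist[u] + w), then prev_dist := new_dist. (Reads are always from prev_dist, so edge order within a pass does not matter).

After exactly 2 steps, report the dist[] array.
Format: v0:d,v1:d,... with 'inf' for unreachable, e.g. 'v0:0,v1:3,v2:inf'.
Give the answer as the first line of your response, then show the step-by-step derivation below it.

v0:inf,v1:0,v2:inf,v3:inf,v4:inf,v5:4,v6:15,v7:2

step 1: dist = v0:inf,v1:0,v2:inf,v3:inf,v4:inf,v5:inf,v6:inf,v7:2
step 2: dist = v0:inf,v1:0,v2:inf,v3:inf,v4:inf,v5:4,v6:15,v7:2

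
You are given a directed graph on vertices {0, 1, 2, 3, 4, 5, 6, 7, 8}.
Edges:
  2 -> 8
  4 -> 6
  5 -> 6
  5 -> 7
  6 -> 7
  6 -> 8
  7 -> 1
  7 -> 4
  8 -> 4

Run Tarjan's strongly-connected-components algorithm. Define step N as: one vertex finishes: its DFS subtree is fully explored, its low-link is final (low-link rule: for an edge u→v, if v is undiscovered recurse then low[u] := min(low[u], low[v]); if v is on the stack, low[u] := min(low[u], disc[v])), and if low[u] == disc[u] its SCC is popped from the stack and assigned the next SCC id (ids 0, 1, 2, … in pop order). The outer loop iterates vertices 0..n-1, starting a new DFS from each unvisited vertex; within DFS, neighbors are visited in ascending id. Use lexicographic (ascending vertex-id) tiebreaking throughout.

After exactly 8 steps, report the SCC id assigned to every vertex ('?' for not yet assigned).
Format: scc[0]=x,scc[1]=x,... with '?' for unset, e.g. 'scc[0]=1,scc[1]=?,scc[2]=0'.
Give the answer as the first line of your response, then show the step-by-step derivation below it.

scc[0]=0,scc[1]=1,scc[2]=3,scc[3]=4,scc[4]=2,scc[5]=?,scc[6]=2,scc[7]=2,scc[8]=2

step 1: low=(low[0]=0,low[1]=?,low[2]=?,low[3]=?,low[4]=?,low[5]=?,low[6]=?,low[7]=?,low[8]=?); scc=(scc[0]=0,scc[1]=?,scc[2]=?,scc[3]=?,scc[4]=?,scc[5]=?,scc[6]=?,scc[7]=?,scc[8]=?)
step 2: low=(low[0]=0,low[1]=1,low[2]=?,low[3]=?,low[4]=?,low[5]=?,low[6]=?,low[7]=?,low[8]=?); scc=(scc[0]=0,scc[1]=1,scc[2]=?,scc[3]=?,scc[4]=?,scc[5]=?,scc[6]=?,scc[7]=?,scc[8]=?)
step 3: low=(low[0]=0,low[1]=1,low[2]=2,low[3]=?,low[4]=4,low[5]=?,low[6]=5,low[7]=4,low[8]=3); scc=(scc[0]=0,scc[1]=1,scc[2]=?,scc[3]=?,scc[4]=?,scc[5]=?,scc[6]=?,scc[7]=?,scc[8]=?)
step 4: low=(low[0]=0,low[1]=1,low[2]=2,low[3]=?,low[4]=4,low[5]=?,low[6]=3,low[7]=4,low[8]=3); scc=(scc[0]=0,scc[1]=1,scc[2]=?,scc[3]=?,scc[4]=?,scc[5]=?,scc[6]=?,scc[7]=?,scc[8]=?)
step 5: low=(low[0]=0,low[1]=1,low[2]=2,low[3]=?,low[4]=3,low[5]=?,low[6]=3,low[7]=4,low[8]=3); scc=(scc[0]=0,scc[1]=1,scc[2]=?,scc[3]=?,scc[4]=?,scc[5]=?,scc[6]=?,scc[7]=?,scc[8]=?)
step 6: low=(low[0]=0,low[1]=1,low[2]=2,low[3]=?,low[4]=3,low[5]=?,low[6]=3,low[7]=4,low[8]=3); scc=(scc[0]=0,scc[1]=1,scc[2]=?,scc[3]=?,scc[4]=2,scc[5]=?,scc[6]=2,scc[7]=2,scc[8]=2)
step 7: low=(low[0]=0,low[1]=1,low[2]=2,low[3]=?,low[4]=3,low[5]=?,low[6]=3,low[7]=4,low[8]=3); scc=(scc[0]=0,scc[1]=1,scc[2]=3,scc[3]=?,scc[4]=2,scc[5]=?,scc[6]=2,scc[7]=2,scc[8]=2)
step 8: low=(low[0]=0,low[1]=1,low[2]=2,low[3]=7,low[4]=3,low[5]=?,low[6]=3,low[7]=4,low[8]=3); scc=(scc[0]=0,scc[1]=1,scc[2]=3,scc[3]=4,scc[4]=2,scc[5]=?,scc[6]=2,scc[7]=2,scc[8]=2)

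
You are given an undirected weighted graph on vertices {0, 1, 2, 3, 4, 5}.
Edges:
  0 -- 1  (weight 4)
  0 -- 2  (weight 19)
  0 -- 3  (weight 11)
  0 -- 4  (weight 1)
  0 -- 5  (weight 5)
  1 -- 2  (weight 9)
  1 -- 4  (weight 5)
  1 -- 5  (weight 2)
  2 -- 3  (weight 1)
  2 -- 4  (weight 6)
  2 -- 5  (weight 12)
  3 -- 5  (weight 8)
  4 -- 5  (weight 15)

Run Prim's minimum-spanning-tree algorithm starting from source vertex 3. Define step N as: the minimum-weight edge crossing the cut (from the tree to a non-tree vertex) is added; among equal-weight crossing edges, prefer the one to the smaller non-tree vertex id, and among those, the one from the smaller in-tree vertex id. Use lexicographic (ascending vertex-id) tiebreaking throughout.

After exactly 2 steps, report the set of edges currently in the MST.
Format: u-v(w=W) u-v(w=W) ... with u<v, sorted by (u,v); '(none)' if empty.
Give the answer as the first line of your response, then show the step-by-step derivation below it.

2-3(w=1) 2-4(w=6)

step 1: add edge 2-3 (w=1); MST = {2-3(w=1)}
step 2: add edge 2-4 (w=6); MST = {2-3(w=1) 2-4(w=6)}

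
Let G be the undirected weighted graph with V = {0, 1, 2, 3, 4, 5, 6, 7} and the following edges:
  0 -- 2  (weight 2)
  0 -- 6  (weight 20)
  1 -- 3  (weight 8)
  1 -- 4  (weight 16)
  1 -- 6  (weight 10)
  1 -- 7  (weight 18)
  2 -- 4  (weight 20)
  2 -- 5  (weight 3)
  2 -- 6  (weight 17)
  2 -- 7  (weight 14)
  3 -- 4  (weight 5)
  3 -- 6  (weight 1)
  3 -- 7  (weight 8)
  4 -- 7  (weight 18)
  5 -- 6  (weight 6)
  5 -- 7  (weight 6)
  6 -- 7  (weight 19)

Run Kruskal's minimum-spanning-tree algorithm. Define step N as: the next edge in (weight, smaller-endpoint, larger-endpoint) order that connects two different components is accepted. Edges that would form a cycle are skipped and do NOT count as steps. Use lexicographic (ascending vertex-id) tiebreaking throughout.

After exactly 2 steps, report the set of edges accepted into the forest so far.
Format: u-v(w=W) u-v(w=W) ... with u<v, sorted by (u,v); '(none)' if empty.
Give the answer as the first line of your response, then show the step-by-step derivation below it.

0-2(w=2) 3-6(w=1)

step 1: add edge 3-6 (w=1); MST = {3-6(w=1)}
step 2: add edge 0-2 (w=2); MST = {0-2(w=2) 3-6(w=1)}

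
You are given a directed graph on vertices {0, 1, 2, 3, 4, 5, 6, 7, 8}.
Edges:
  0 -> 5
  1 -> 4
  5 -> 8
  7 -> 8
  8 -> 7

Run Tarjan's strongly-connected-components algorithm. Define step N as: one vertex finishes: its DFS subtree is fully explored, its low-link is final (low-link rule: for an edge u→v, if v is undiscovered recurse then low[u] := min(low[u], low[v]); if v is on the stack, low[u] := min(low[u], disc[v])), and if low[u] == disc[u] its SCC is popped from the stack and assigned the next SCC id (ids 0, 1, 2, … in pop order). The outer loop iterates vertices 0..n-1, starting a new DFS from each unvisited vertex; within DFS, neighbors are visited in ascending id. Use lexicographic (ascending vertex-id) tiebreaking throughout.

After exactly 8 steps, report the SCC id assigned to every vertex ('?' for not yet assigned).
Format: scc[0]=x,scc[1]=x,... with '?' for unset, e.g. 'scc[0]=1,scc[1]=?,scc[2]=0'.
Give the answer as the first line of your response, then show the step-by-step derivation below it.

scc[0]=2,scc[1]=4,scc[2]=5,scc[3]=6,scc[4]=3,scc[5]=1,scc[6]=?,scc[7]=0,scc[8]=0

step 1: low=(low[0]=0,low[1]=?,low[2]=?,low[3]=?,low[4]=?,low[5]=1,low[6]=?,low[7]=2,low[8]=2); scc=(scc[0]=?,scc[1]=?,scc[2]=?,scc[3]=?,scc[4]=?,scc[5]=?,scc[6]=?,scc[7]=?,scc[8]=?)
step 2: low=(low[0]=0,low[1]=?,low[2]=?,low[3]=?,low[4]=?,low[5]=1,low[6]=?,low[7]=2,low[8]=2); scc=(scc[0]=?,scc[1]=?,scc[2]=?,scc[3]=?,scc[4]=?,scc[5]=?,scc[6]=?,scc[7]=0,scc[8]=0)
step 3: low=(low[0]=0,low[1]=?,low[2]=?,low[3]=?,low[4]=?,low[5]=1,low[6]=?,low[7]=2,low[8]=2); scc=(scc[0]=?,scc[1]=?,scc[2]=?,scc[3]=?,scc[4]=?,scc[5]=1,scc[6]=?,scc[7]=0,scc[8]=0)
step 4: low=(low[0]=0,low[1]=?,low[2]=?,low[3]=?,low[4]=?,low[5]=1,low[6]=?,low[7]=2,low[8]=2); scc=(scc[0]=2,scc[1]=?,scc[2]=?,scc[3]=?,scc[4]=?,scc[5]=1,scc[6]=?,scc[7]=0,scc[8]=0)
step 5: low=(low[0]=0,low[1]=4,low[2]=?,low[3]=?,low[4]=5,low[5]=1,low[6]=?,low[7]=2,low[8]=2); scc=(scc[0]=2,scc[1]=?,scc[2]=?,scc[3]=?,scc[4]=3,scc[5]=1,scc[6]=?,scc[7]=0,scc[8]=0)
step 6: low=(low[0]=0,low[1]=4,low[2]=?,low[3]=?,low[4]=5,low[5]=1,low[6]=?,low[7]=2,low[8]=2); scc=(scc[0]=2,scc[1]=4,scc[2]=?,scc[3]=?,scc[4]=3,scc[5]=1,scc[6]=?,scc[7]=0,scc[8]=0)
step 7: low=(low[0]=0,low[1]=4,low[2]=6,low[3]=?,low[4]=5,low[5]=1,low[6]=?,low[7]=2,low[8]=2); scc=(scc[0]=2,scc[1]=4,scc[2]=5,scc[3]=?,scc[4]=3,scc[5]=1,scc[6]=?,scc[7]=0,scc[8]=0)
step 8: low=(low[0]=0,low[1]=4,low[2]=6,low[3]=7,low[4]=5,low[5]=1,low[6]=?,low[7]=2,low[8]=2); scc=(scc[0]=2,scc[1]=4,scc[2]=5,scc[3]=6,scc[4]=3,scc[5]=1,scc[6]=?,scc[7]=0,scc[8]=0)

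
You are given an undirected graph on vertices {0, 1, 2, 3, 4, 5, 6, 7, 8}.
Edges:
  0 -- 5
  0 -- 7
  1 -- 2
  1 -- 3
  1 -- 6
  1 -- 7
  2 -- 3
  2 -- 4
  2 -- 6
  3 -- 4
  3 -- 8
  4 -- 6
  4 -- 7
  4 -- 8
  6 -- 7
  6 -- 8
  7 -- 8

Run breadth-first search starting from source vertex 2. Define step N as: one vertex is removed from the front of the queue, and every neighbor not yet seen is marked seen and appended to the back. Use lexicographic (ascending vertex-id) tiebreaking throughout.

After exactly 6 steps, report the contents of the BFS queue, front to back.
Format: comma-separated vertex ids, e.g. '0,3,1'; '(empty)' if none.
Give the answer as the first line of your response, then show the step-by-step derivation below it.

8,0

step 1: dequeue 2; queue=[1,3,4,6]; order=2
step 2: dequeue 1; queue=[3,4,6,7]; order=2,1
step 3: dequeue 3; queue=[4,6,7,8]; order=2,1,3
step 4: dequeue 4; queue=[6,7,8]; order=2,1,3,4
step 5: dequeue 6; queue=[7,8]; order=2,1,3,4,6
step 6: dequeue 7; queue=[8,0]; order=2,1,3,4,6,7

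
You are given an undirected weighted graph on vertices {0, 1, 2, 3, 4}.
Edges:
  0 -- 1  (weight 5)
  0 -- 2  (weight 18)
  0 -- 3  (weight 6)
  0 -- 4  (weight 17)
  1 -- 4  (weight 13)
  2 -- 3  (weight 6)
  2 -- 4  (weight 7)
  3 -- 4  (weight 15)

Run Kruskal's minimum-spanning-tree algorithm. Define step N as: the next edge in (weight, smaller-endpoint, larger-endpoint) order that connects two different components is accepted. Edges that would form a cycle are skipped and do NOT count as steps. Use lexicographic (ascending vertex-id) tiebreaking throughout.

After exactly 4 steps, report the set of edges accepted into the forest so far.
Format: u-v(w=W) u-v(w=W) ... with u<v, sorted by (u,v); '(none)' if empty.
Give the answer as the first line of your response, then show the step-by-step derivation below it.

0-1(w=5) 0-3(w=6) 2-3(w=6) 2-4(w=7)

step 1: add edge 0-1 (w=5); MST = {0-1(w=5)}
step 2: add edge 0-3 (w=6); MST = {0-1(w=5) 0-3(w=6)}
step 3: add edge 2-3 (w=6); MST = {0-1(w=5) 0-3(w=6) 2-3(w=6)}
step 4: add edge 2-4 (w=7); MST = {0-1(w=5) 0-3(w=6) 2-3(w=6) 2-4(w=7)}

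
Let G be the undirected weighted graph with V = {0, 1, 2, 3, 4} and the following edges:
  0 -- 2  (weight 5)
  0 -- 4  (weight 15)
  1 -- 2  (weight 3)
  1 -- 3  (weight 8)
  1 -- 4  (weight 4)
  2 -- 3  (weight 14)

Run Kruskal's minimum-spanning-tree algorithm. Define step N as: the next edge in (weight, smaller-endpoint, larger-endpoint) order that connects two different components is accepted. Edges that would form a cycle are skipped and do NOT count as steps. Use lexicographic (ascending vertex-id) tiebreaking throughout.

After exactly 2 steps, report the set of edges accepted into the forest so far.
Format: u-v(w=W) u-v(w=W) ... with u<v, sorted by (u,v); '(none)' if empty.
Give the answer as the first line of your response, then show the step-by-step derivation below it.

1-2(w=3) 1-4(w=4)

step 1: add edge 1-2 (w=3); MST = {1-2(w=3)}
step 2: add edge 1-4 (w=4); MST = {1-2(w=3) 1-4(w=4)}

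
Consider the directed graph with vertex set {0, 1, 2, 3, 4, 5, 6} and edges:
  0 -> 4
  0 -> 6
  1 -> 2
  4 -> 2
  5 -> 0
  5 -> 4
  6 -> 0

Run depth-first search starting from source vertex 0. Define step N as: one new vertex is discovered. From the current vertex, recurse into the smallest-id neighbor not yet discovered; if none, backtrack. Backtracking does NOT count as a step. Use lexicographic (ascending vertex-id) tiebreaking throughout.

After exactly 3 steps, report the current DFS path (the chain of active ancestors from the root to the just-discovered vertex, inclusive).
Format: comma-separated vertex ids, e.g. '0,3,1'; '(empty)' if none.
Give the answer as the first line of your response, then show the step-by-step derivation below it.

0,4,2

step 1: discover 0; path=0; order=0
step 2: discover 4; path=0>4; order=0,4
step 3: discover 2; path=0>4>2; order=0,4,2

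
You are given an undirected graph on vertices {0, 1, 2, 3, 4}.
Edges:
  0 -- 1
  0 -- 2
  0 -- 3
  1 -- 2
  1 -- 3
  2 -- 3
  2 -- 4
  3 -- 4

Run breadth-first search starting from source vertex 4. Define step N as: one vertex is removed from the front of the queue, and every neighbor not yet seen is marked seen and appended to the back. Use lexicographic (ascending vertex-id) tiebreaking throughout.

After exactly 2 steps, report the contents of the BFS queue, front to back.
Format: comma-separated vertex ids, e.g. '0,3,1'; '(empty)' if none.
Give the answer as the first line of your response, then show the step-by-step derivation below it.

3,0,1

step 1: dequeue 4; queue=[2,3]; order=4
step 2: dequeue 2; queue=[3,0,1]; order=4,2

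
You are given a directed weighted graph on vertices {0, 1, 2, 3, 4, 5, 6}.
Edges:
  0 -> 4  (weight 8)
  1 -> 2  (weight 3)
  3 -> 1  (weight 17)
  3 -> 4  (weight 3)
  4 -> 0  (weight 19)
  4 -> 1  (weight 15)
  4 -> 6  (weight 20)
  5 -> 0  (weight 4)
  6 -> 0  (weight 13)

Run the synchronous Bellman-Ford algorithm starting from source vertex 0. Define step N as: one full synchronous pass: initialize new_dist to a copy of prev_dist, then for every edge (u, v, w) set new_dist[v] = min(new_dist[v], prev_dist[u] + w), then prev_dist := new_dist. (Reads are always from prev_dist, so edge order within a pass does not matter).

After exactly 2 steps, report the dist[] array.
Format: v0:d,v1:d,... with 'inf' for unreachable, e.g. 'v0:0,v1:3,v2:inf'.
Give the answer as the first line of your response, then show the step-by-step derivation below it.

v0:0,v1:23,v2:inf,v3:inf,v4:8,v5:inf,v6:28

step 1: dist = v0:0,v1:inf,v2:inf,v3:inf,v4:8,v5:inf,v6:inf
step 2: dist = v0:0,v1:23,v2:inf,v3:inf,v4:8,v5:inf,v6:28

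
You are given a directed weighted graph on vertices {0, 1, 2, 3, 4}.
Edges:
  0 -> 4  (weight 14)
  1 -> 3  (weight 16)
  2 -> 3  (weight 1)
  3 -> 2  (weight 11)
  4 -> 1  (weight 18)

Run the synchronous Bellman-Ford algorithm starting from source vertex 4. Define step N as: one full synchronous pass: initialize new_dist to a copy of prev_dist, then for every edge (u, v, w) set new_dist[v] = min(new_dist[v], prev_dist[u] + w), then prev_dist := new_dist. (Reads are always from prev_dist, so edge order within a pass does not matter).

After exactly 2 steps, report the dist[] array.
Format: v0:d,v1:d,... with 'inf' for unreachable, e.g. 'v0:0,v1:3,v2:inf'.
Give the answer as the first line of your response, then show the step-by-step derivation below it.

v0:inf,v1:18,v2:inf,v3:34,v4:0

step 1: dist = v0:inf,v1:18,v2:inf,v3:inf,v4:0
step 2: dist = v0:inf,v1:18,v2:inf,v3:34,v4:0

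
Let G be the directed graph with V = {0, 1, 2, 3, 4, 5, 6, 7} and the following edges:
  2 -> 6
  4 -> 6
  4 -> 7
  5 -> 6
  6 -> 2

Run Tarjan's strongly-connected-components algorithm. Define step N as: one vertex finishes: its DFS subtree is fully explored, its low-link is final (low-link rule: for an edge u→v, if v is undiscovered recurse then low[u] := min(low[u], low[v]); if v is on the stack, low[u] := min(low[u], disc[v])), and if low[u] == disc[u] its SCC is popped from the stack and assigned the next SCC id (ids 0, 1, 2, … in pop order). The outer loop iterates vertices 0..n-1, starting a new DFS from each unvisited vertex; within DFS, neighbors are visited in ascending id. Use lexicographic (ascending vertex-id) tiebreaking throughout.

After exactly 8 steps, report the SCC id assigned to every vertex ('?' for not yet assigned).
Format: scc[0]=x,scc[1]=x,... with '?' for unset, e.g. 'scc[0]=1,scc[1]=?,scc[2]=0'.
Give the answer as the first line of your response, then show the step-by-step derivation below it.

scc[0]=0,scc[1]=1,scc[2]=2,scc[3]=3,scc[4]=5,scc[5]=6,scc[6]=2,scc[7]=4

step 1: low=(low[0]=0,low[1]=?,low[2]=?,low[3]=?,low[4]=?,low[5]=?,low[6]=?,low[7]=?); scc=(scc[0]=0,scc[1]=?,scc[2]=?,scc[3]=?,scc[4]=?,scc[5]=?,scc[6]=?,scc[7]=?)
step 2: low=(low[0]=0,low[1]=1,low[2]=?,low[3]=?,low[4]=?,low[5]=?,low[6]=?,low[7]=?); scc=(scc[0]=0,scc[1]=1,scc[2]=?,scc[3]=?,scc[4]=?,scc[5]=?,scc[6]=?,scc[7]=?)
step 3: low=(low[0]=0,low[1]=1,low[2]=2,low[3]=?,low[4]=?,low[5]=?,low[6]=2,low[7]=?); scc=(scc[0]=0,scc[1]=1,scc[2]=?,scc[3]=?,scc[4]=?,scc[5]=?,scc[6]=?,scc[7]=?)
step 4: low=(low[0]=0,low[1]=1,low[2]=2,low[3]=?,low[4]=?,low[5]=?,low[6]=2,low[7]=?); scc=(scc[0]=0,scc[1]=1,scc[2]=2,scc[3]=?,scc[4]=?,scc[5]=?,scc[6]=2,scc[7]=?)
step 5: low=(low[0]=0,low[1]=1,low[2]=2,low[3]=4,low[4]=?,low[5]=?,low[6]=2,low[7]=?); scc=(scc[0]=0,scc[1]=1,scc[2]=2,scc[3]=3,scc[4]=?,scc[5]=?,scc[6]=2,scc[7]=?)
step 6: low=(low[0]=0,low[1]=1,low[2]=2,low[3]=4,low[4]=5,low[5]=?,low[6]=2,low[7]=6); scc=(scc[0]=0,scc[1]=1,scc[2]=2,scc[3]=3,scc[4]=?,scc[5]=?,scc[6]=2,scc[7]=4)
step 7: low=(low[0]=0,low[1]=1,low[2]=2,low[3]=4,low[4]=5,low[5]=?,low[6]=2,low[7]=6); scc=(scc[0]=0,scc[1]=1,scc[2]=2,scc[3]=3,scc[4]=5,scc[5]=?,scc[6]=2,scc[7]=4)
step 8: low=(low[0]=0,low[1]=1,low[2]=2,low[3]=4,low[4]=5,low[5]=7,low[6]=2,low[7]=6); scc=(scc[0]=0,scc[1]=1,scc[2]=2,scc[3]=3,scc[4]=5,scc[5]=6,scc[6]=2,scc[7]=4)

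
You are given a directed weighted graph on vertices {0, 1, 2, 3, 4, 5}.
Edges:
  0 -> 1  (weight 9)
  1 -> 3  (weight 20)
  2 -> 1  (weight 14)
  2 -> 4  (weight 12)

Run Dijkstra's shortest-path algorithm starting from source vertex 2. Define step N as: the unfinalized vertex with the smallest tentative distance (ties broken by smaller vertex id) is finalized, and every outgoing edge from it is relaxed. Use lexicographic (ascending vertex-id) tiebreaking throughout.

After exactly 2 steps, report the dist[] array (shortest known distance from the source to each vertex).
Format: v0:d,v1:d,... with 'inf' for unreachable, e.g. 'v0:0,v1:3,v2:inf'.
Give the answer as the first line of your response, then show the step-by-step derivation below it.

v0:inf,v1:14,v2:0,v3:inf,v4:12,v5:inf

step 1: dist = v0:inf,v1:14,v2:0,v3:inf,v4:12,v5:inf
step 2: dist = v0:inf,v1:14,v2:0,v3:inf,v4:12,v5:inf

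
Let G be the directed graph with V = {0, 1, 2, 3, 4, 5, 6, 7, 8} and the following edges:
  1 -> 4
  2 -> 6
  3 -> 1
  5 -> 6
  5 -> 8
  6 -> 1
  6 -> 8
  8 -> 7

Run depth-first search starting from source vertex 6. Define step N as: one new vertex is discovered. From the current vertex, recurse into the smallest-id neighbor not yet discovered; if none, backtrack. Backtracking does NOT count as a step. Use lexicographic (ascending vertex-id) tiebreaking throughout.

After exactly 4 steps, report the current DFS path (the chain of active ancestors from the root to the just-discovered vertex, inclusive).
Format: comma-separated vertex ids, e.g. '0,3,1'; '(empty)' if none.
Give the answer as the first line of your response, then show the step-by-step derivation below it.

6,8

step 1: discover 6; path=6; order=6
step 2: discover 1; path=6>1; order=6,1
step 3: discover 4; path=6>1>4; order=6,1,4
step 4: discover 8; path=6>8; order=6,1,4,8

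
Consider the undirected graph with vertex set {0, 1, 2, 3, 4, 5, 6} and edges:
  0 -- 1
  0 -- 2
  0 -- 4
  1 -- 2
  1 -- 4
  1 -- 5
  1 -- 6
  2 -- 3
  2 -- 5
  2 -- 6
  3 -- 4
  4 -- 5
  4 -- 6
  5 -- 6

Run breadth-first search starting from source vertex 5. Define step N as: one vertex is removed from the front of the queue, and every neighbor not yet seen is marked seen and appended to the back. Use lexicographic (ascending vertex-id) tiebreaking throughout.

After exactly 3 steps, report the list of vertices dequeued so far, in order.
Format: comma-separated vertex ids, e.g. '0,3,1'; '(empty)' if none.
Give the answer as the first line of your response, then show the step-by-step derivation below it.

5,1,2

step 1: dequeue 5; queue=[1,2,4,6]; order=5
step 2: dequeue 1; queue=[2,4,6,0]; order=5,1
step 3: dequeue 2; queue=[4,6,0,3]; order=5,1,2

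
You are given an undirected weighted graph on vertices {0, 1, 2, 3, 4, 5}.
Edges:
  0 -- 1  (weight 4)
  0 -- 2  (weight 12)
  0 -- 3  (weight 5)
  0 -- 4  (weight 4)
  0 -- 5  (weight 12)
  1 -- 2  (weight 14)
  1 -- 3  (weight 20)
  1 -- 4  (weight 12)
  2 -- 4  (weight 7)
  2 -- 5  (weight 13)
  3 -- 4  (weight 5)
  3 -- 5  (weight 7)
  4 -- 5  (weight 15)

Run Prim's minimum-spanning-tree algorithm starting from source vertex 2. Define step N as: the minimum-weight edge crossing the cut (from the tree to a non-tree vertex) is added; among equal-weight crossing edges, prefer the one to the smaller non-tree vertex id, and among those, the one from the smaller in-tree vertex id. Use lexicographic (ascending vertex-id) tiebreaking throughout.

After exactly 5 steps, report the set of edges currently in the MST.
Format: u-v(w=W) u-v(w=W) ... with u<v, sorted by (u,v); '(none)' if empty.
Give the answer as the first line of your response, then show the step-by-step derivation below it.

0-1(w=4) 0-3(w=5) 0-4(w=4) 2-4(w=7) 3-5(w=7)

step 1: add edge 2-4 (w=7); MST = {2-4(w=7)}
step 2: add edge 0-4 (w=4); MST = {0-4(w=4) 2-4(w=7)}
step 3: add edge 0-1 (w=4); MST = {0-1(w=4) 0-4(w=4) 2-4(w=7)}
step 4: add edge 0-3 (w=5); MST = {0-1(w=4) 0-3(w=5) 0-4(w=4) 2-4(w=7)}
step 5: add edge 3-5 (w=7); MST = {0-1(w=4) 0-3(w=5) 0-4(w=4) 2-4(w=7) 3-5(w=7)}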